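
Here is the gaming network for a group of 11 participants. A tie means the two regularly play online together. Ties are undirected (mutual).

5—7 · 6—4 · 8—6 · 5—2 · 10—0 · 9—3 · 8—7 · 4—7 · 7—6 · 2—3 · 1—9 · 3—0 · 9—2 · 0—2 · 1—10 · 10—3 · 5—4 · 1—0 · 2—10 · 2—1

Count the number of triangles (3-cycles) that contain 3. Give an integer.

4

3's neighbors: 0, 2, 9, and 10.
Neighbor pairs that are themselves tied: 3–0–2; 3–0–10; 3–2–9; 3–2–10. Each forms one triangle with 3, for 4 in total.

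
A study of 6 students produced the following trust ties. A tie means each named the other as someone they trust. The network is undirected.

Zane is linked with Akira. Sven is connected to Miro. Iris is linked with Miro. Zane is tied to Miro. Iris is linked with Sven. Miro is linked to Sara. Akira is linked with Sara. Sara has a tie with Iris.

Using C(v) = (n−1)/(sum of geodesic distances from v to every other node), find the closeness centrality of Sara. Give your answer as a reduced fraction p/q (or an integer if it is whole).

5/7

Distances from Sara: Akira:1, Iris:1, Miro:1, Sven:2, Zane:2. Sum = 7.
n = 6, so closeness = 5/7.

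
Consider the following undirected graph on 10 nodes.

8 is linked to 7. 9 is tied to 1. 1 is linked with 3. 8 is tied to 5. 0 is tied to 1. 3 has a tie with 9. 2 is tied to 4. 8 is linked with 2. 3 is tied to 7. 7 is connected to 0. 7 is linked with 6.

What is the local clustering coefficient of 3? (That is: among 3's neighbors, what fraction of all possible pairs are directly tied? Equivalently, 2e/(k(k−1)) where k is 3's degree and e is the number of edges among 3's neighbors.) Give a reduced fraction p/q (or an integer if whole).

1/3

3's neighbors: 1, 7, and 9 (k = 3).
Possible neighbor pairs: C(3,2) = 3. Edges among them: 1–9 → e = 1.
Clustering(3) = 1/3.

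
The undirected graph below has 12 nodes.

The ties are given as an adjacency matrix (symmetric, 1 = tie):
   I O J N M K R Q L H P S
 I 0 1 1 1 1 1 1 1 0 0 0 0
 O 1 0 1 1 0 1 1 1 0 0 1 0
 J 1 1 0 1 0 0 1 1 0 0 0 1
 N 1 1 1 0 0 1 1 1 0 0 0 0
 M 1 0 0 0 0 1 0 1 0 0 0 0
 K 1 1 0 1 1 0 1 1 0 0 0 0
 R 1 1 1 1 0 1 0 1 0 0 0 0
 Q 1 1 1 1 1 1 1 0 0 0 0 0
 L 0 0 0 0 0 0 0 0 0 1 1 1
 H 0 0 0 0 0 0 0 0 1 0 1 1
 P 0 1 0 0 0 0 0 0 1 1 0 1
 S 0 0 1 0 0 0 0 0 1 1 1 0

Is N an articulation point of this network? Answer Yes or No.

No

Even without N, every remaining node can still reach every other (the residual graph is connected), so N is not a cut vertex.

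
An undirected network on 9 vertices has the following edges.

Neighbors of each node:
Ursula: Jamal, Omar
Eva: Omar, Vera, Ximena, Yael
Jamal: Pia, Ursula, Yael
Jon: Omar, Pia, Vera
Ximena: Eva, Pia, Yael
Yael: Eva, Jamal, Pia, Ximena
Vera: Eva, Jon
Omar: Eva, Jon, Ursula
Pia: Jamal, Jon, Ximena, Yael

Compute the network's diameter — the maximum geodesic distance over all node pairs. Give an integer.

Eccentricity of each node (its greatest distance to any other): Eva:2, Jamal:3, Jon:2, Omar:2, Pia:2, Ursula:3, Vera:3, Ximena:3, Yael:2.
The maximum eccentricity is 3, realized for instance by the pair Ursula–Ximena via Ursula – Omar – Eva – Ximena. So the diameter is 3.

3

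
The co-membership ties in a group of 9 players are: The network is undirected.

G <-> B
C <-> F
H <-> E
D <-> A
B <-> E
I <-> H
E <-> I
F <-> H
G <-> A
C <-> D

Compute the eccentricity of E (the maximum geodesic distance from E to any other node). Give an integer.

Distances from E: A:3, B:1, C:3, D:4, F:2, G:2, H:1, I:1.
The largest is 4 (to D), so the eccentricity of E is 4.

4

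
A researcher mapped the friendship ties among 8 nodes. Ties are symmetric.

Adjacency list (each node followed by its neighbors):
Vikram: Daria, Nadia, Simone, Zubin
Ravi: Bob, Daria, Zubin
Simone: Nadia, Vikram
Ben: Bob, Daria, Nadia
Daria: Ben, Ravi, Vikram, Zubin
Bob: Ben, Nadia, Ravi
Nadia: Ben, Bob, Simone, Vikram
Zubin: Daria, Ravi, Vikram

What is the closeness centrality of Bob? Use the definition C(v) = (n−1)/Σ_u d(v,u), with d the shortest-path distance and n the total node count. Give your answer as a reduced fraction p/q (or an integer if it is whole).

7/11

Distances from Bob: Ben:1, Daria:2, Nadia:1, Ravi:1, Simone:2, Vikram:2, Zubin:2. Sum = 11.
n = 8, so closeness = 7/11.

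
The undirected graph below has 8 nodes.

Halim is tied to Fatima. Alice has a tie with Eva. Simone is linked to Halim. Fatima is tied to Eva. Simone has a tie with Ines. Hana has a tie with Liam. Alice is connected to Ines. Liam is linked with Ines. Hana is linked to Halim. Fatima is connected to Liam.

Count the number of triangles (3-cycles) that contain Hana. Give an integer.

Hana's neighbors are Halim and Liam, but none of them are tied to each other, so no triangle contains Hana.

0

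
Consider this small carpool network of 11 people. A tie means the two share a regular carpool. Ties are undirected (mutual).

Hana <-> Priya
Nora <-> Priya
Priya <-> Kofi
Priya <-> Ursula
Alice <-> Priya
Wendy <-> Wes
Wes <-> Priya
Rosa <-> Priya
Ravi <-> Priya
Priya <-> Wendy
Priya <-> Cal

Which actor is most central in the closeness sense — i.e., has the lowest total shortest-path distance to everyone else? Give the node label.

Farness (sum of distances to all others) for each node — Alice:19, Cal:19, Hana:19, Kofi:19, Nora:19, Priya:10, Ravi:19, Rosa:19, Ursula:19, Wendy:18, Wes:18.
The smallest farness is 10, for Priya, so Priya has the highest closeness.

Priya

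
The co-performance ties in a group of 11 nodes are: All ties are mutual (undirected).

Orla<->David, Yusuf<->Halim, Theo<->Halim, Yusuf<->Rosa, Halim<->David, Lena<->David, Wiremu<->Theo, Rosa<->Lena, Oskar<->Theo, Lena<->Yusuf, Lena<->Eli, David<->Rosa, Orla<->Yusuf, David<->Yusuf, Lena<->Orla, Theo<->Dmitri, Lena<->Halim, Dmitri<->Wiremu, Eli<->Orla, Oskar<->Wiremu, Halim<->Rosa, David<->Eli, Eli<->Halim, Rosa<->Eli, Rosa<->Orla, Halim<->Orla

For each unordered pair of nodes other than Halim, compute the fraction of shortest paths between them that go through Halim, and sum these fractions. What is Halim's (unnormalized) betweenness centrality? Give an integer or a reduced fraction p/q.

121/5

Pairs whose geodesics pass through Halim — Yusuf–Eli: 1/5; Yusuf–Wiremu: 1; Yusuf–Dmitri: 1; Yusuf–Theo: 1; Yusuf–Oskar: 1; Lena–Wiremu: 1; Lena–Dmitri: 1; Lena–Theo: 1; Lena–Oskar: 1; Orla–Wiremu: 1; Orla–Dmitri: 1; Orla–Theo: 1; Orla–Oskar: 1; Eli–Wiremu: 1 … (+11 more pairs).
All other pairs contribute 0.
Summing the contributions gives betweenness(Halim) = 121/5.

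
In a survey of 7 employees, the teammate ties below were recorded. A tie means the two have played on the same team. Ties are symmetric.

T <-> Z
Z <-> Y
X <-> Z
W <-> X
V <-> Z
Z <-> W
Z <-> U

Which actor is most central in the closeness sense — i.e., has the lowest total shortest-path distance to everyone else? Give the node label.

Z

Farness (sum of distances to all others) for each node — T:11, U:11, V:11, W:10, X:10, Y:11, Z:6.
The smallest farness is 6, for Z, so Z has the highest closeness.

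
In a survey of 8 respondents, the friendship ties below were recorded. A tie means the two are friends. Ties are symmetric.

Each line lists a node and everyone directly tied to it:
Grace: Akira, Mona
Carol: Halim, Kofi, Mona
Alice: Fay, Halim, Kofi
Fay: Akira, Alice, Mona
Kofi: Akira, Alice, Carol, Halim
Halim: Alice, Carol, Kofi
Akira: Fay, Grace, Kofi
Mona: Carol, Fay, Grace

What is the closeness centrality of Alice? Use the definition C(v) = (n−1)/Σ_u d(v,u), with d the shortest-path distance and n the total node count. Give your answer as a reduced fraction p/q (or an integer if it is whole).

7/12

Distances from Alice: Akira:2, Carol:2, Fay:1, Grace:3, Halim:1, Kofi:1, Mona:2. Sum = 12.
n = 8, so closeness = 7/12.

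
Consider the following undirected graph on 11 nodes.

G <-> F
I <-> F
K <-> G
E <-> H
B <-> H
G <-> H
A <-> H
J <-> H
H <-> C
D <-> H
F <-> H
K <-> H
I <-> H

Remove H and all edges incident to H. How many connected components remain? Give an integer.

Without H, the remaining ties split the others into: {A}; {D}; {F, G, I, K}; {J}; {E}; {C}; {B}.
That's 7 separate components.

7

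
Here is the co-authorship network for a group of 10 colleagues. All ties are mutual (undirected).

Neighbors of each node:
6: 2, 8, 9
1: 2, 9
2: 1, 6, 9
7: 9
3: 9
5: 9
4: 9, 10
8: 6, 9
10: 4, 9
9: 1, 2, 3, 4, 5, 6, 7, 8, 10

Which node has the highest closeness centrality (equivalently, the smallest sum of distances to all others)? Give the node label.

Farness (sum of distances to all others) for each node — 1:16, 2:15, 3:17, 4:16, 5:17, 6:15, 7:17, 8:16, 9:9, 10:16.
The smallest farness is 9, for 9, so 9 has the highest closeness.

9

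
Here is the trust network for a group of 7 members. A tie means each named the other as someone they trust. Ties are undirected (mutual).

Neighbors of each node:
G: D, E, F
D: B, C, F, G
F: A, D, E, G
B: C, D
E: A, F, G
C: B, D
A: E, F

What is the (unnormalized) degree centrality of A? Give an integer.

2

A is directly tied to E and F. That is 2 neighbors, so the degree of A is 2.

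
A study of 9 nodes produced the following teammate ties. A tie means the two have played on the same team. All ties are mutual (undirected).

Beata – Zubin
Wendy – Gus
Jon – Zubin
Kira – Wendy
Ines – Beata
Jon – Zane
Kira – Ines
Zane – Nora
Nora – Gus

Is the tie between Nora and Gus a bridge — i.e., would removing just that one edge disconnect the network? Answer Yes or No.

Even without that edge, Nora still reaches Gus via Nora – Zane – Jon – Zubin – Beata – Ines – Kira – Wendy – Gus, so the network stays connected. Not a bridge.

No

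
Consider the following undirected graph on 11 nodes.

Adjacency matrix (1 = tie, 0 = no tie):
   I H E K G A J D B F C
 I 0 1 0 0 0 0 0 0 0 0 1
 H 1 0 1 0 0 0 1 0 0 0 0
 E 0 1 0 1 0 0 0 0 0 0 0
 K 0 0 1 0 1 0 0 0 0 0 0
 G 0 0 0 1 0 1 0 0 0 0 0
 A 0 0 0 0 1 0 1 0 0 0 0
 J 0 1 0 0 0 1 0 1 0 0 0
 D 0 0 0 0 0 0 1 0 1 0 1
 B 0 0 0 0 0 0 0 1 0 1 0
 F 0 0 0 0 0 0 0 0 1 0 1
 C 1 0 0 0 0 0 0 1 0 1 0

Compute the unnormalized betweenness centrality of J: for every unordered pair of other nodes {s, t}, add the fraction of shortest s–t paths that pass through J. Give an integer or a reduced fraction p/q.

35/2

Pairs whose geodesics pass through J — I–G: 1/2; I–A: 1; H–G: 1/2; H–A: 1; H–D: 1; H–B: 1; E–A: 1/2; E–D: 1; E–B: 1; K–D: 2/2; K–B: 2/2; G–D: 1; G–B: 1; G–F: 2/2 … (+5 more pairs).
All other pairs contribute 0.
Summing the contributions gives betweenness(J) = 35/2.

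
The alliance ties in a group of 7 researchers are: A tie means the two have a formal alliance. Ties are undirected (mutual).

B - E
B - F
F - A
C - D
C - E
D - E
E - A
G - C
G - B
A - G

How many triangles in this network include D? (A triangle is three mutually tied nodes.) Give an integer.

1

D's neighbors: C and E.
Neighbor pairs that are themselves tied: D–C–E. Each forms one triangle with D, for 1 in total.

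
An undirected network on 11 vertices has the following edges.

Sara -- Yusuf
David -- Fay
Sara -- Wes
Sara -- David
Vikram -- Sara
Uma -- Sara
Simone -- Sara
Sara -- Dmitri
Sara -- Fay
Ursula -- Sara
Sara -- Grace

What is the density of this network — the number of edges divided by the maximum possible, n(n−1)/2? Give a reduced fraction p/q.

There are 11 edges and 11 nodes, so the maximum possible is C(11,2) = 55.
Density = 11/55 = 1/5.

1/5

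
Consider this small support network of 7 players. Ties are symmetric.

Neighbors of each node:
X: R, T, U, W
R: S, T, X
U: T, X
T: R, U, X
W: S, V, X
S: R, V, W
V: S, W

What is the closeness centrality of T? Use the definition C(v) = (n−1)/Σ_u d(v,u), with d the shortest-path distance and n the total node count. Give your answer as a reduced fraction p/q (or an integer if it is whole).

Distances from T: R:1, S:2, U:1, V:3, W:2, X:1. Sum = 10.
n = 7, so closeness = 6/10 = 3/5.

3/5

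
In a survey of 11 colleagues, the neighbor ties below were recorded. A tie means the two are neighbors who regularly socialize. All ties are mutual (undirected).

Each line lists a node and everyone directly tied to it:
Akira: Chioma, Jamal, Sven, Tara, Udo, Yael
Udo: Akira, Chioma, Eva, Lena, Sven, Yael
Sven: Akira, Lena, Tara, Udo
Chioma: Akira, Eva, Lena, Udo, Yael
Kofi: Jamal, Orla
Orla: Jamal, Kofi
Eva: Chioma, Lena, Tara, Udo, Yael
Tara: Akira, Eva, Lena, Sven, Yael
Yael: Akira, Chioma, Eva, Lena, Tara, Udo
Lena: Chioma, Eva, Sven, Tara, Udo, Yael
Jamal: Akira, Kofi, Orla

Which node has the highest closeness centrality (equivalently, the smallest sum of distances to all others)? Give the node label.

Farness (sum of distances to all others) for each node — Akira:14, Chioma:17, Eva:20, Jamal:19, Kofi:27, Lena:19, Orla:27, Sven:18, Tara:17, Udo:16, Yael:16.
The smallest farness is 14, for Akira, so Akira has the highest closeness.

Akira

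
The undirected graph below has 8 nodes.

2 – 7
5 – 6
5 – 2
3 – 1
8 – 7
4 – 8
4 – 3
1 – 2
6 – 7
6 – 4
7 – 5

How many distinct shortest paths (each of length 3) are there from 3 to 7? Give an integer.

3

The shortest distance is 3. The length-3 paths are: 3–1–2–7; 3–4–6–7; 3–4–8–7.
That gives 3 distinct shortest paths.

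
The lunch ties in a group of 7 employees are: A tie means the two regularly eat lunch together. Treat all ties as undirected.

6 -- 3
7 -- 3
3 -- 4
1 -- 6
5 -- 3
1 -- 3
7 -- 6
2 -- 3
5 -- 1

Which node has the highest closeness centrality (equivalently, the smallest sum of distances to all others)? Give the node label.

Farness (sum of distances to all others) for each node — 1:9, 2:11, 3:6, 4:11, 5:10, 6:9, 7:10.
The smallest farness is 6, for 3, so 3 has the highest closeness.

3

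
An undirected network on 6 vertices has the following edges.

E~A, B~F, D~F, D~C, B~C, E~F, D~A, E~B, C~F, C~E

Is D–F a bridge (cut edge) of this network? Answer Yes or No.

Even without that edge, D still reaches F via D – C – F, so the network stays connected. Not a bridge.

No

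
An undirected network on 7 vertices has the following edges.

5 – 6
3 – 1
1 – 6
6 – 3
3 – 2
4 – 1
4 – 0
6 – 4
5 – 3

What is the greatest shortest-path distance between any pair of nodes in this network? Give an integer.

4

Eccentricity of each node (its greatest distance to any other): 0:4, 1:2, 2:4, 3:3, 4:3, 5:3, 6:2.
The maximum eccentricity is 4, realized for instance by the pair 0–2 via 0 – 4 – 6 – 3 – 2. So the diameter is 4.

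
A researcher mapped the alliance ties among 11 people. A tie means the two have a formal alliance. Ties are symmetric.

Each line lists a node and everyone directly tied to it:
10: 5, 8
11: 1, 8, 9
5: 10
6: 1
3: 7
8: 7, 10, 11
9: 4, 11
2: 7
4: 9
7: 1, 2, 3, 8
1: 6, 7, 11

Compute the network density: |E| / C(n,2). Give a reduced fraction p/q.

There are 11 edges and 11 nodes, so the maximum possible is C(11,2) = 55.
Density = 11/55 = 1/5.

1/5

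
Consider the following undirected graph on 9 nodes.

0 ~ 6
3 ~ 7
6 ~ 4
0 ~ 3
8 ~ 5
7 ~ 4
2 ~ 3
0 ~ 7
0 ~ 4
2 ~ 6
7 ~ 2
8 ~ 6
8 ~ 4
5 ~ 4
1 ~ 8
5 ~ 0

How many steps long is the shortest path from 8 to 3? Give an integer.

3

One shortest route is 8 – 6 – 0 – 3, which uses 3 edges, and at distance 2 from 8 we only reach {0, 2, 7}, which does not include 3. So d(8,3) = 3.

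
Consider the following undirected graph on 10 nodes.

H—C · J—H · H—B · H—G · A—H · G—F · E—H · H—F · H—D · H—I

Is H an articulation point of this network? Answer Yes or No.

Yes

Removing H leaves {F and G} with no path to {E}, so the network splits into 8 components. H is a cut vertex.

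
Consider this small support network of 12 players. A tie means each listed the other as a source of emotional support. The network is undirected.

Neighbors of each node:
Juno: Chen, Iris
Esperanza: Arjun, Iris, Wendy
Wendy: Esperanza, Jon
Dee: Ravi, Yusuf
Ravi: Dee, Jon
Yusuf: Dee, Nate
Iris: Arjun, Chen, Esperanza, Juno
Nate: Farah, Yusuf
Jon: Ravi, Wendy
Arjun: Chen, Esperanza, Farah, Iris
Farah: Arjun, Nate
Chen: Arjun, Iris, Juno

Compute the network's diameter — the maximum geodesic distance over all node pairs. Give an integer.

Eccentricity of each node (its greatest distance to any other): Arjun:4, Chen:5, Dee:6, Esperanza:4, Farah:4, Iris:5, Jon:4, Juno:6, Nate:4, Ravi:5, Wendy:4, Yusuf:5.
The maximum eccentricity is 6, realized for instance by the pair Juno–Dee via Juno – Iris – Esperanza – Wendy – Jon – Ravi – Dee. So the diameter is 6.

6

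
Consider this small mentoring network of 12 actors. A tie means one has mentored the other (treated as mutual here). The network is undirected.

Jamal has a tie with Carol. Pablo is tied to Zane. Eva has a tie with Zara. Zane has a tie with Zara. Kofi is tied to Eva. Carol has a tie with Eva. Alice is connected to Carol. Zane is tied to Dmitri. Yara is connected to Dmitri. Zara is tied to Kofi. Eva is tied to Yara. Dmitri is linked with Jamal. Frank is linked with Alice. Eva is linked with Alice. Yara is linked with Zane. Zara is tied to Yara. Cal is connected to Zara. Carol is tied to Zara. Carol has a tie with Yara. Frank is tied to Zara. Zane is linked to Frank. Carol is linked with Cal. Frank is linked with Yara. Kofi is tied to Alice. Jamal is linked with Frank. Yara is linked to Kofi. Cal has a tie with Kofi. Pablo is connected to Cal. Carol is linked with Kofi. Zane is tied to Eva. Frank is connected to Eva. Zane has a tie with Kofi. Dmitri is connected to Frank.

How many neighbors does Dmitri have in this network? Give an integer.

4

Dmitri is directly tied to Frank, Jamal, Yara, and Zane. That is 4 neighbors, so the degree of Dmitri is 4.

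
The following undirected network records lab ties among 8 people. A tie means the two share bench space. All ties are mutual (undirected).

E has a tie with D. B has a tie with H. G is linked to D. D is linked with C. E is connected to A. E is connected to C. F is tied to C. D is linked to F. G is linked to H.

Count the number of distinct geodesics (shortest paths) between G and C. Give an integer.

The shortest distance is 2, and the only length-2 path is G–D–C. So there is exactly 1 shortest path.

1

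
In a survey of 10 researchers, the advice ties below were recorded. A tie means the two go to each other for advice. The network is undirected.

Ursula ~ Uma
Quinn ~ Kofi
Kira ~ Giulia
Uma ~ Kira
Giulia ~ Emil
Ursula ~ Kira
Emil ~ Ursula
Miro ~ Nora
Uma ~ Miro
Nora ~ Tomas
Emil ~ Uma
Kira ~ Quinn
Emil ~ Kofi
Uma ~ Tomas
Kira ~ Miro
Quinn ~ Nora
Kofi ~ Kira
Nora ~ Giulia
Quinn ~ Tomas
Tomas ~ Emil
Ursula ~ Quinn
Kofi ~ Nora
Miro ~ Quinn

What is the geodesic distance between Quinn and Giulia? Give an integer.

2

One shortest route is Quinn – Nora – Giulia, which uses 2 edges, and Quinn and Giulia are not directly tied, so nothing shorter exists. So d(Quinn,Giulia) = 2.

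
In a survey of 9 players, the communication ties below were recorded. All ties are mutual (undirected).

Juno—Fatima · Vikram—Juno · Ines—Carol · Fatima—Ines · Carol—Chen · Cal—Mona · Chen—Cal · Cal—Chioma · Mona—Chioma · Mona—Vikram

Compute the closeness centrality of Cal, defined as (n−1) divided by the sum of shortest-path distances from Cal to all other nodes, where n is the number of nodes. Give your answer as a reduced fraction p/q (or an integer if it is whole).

Distances from Cal: Carol:2, Chen:1, Chioma:1, Fatima:4, Ines:3, Juno:3, Mona:1, Vikram:2. Sum = 17.
n = 9, so closeness = 8/17.

8/17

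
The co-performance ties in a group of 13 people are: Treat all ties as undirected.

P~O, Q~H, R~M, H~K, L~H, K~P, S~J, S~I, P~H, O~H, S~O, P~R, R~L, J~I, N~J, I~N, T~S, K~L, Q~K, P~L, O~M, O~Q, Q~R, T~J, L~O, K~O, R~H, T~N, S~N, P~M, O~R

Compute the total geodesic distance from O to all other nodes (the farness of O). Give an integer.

16

Distances from O: H:1, I:2, J:2, K:1, L:1, M:1, N:2, P:1, Q:1, R:1, S:1, T:2.
Sum = 1 + 2 + 2 + 1 + 1 + 1 + 2 + 1 + 1 + 1 + 1 + 2 = 16.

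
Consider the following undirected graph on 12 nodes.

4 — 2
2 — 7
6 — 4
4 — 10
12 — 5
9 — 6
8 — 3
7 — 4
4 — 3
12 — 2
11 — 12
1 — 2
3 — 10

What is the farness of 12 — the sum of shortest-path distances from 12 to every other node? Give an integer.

Distances from 12: 1:2, 2:1, 3:3, 4:2, 5:1, 6:3, 7:2, 8:4, 9:4, 10:3, 11:1.
Sum = 2 + 1 + 3 + 2 + 1 + 3 + 2 + 4 + 4 + 3 + 1 = 26.

26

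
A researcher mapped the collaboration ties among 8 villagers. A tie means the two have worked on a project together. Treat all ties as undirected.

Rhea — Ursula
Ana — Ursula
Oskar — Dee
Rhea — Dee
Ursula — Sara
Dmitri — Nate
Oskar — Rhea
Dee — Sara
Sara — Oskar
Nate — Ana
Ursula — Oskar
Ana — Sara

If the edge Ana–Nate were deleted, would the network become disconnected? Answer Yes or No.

Without the Ana–Nate edge there is no alternate route between Ana and Nate, so the network disconnects. It is a bridge.

Yes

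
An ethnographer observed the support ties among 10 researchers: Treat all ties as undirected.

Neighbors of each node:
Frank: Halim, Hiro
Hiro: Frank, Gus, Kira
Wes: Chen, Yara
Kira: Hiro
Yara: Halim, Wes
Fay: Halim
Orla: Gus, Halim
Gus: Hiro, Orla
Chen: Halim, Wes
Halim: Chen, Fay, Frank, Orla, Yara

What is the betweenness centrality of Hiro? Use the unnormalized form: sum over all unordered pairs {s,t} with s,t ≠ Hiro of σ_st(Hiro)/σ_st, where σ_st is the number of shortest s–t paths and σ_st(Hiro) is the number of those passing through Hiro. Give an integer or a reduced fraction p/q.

Pairs whose geodesics pass through Hiro — Yara–Kira: 1; Fay–Kira: 1; Kira–Gus: 1; Kira–Chen: 1; Kira–Wes: 2/2; Kira–Frank: 1; Kira–Orla: 1; Kira–Halim: 1; Gus–Frank: 1.
All other pairs contribute 0.
Summing the contributions gives betweenness(Hiro) = 9.

9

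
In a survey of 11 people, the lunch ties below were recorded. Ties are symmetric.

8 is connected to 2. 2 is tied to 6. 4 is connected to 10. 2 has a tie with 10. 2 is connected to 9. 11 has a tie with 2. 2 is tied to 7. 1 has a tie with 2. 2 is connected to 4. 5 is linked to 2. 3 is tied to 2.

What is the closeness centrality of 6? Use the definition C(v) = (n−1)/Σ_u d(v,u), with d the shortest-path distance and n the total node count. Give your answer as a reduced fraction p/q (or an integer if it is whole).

10/19

Distances from 6: 1:2, 2:1, 3:2, 4:2, 5:2, 7:2, 8:2, 9:2, 10:2, 11:2. Sum = 19.
n = 11, so closeness = 10/19.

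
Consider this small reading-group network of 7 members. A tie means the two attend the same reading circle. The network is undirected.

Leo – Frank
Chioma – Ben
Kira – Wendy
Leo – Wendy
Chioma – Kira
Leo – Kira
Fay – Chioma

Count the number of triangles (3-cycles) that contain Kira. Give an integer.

Kira's neighbors: Chioma, Leo, and Wendy.
Neighbor pairs that are themselves tied: Kira–Leo–Wendy. Each forms one triangle with Kira, for 1 in total.

1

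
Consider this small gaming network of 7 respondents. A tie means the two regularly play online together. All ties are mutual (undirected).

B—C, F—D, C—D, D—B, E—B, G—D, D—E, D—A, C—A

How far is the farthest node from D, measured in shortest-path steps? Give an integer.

1

Distances from D: A:1, B:1, C:1, E:1, F:1, G:1.
The largest is 1 (to C, A, G, F, E, and B), so the eccentricity of D is 1.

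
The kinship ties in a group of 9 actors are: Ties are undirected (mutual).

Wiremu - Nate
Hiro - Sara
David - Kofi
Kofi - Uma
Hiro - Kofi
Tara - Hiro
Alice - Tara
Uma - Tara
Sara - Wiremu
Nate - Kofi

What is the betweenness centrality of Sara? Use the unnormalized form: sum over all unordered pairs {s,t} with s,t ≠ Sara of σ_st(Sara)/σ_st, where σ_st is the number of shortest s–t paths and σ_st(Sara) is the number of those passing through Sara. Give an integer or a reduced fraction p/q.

3

Pairs whose geodesics pass through Sara — Wiremu–Hiro: 1; Wiremu–Alice: 1; Wiremu–Tara: 1.
All other pairs contribute 0.
Summing the contributions gives betweenness(Sara) = 3.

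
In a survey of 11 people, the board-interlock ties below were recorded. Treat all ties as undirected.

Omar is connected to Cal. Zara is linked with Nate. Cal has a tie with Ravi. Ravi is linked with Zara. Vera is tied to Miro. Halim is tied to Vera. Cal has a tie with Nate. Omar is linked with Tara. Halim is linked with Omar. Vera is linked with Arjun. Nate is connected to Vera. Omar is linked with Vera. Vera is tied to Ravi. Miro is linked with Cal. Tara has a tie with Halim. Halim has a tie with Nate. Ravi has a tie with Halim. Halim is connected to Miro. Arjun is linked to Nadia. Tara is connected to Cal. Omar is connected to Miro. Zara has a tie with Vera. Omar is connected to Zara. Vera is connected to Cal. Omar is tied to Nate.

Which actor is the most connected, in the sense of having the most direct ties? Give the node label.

Vera

Degrees — Arjun:2, Cal:6, Halim:6, Miro:4, Nadia:1, Nate:5, Omar:7, Ravi:4, Tara:3, Vera:8, Zara:4.
The maximum is 8, attained only by Vera.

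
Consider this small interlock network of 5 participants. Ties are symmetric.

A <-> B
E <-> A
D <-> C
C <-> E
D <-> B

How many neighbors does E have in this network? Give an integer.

2

E is directly tied to A and C. That is 2 neighbors, so the degree of E is 2.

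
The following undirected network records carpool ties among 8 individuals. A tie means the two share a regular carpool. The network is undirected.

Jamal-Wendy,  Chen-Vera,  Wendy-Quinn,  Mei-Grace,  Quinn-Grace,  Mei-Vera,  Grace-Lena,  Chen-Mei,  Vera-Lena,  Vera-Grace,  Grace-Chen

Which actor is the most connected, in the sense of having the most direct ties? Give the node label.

Grace

Degrees — Chen:3, Grace:5, Jamal:1, Lena:2, Mei:3, Quinn:2, Vera:4, Wendy:2.
The maximum is 5, attained only by Grace.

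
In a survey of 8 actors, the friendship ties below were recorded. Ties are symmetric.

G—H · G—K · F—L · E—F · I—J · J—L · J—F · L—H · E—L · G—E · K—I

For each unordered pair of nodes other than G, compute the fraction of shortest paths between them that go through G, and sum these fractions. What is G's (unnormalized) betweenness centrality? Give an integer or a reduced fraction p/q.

Pairs whose geodesics pass through G — F–K: 1/2; E–H: 1/2; E–K: 1; E–I: 1/3; L–K: 2/3; H–K: 1; H–I: 1/2.
All other pairs contribute 0.
Summing the contributions gives betweenness(G) = 9/2.

9/2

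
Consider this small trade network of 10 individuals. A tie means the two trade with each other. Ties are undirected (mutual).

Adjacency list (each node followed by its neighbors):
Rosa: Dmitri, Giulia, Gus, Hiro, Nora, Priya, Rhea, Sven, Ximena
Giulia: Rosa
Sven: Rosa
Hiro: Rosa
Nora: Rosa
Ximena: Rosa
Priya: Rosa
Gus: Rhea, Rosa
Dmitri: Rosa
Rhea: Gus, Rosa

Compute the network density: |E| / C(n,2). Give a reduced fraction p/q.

There are 10 edges and 10 nodes, so the maximum possible is C(10,2) = 45.
Density = 10/45 = 2/9.

2/9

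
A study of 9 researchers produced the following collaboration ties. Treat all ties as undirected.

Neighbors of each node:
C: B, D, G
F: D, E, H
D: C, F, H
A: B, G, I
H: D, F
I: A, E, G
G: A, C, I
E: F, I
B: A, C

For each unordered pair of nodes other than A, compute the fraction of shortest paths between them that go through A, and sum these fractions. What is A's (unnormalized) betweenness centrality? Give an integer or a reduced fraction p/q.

5/2

Pairs whose geodesics pass through A — E–B: 1; I–B: 1; G–B: 1/2.
All other pairs contribute 0.
Summing the contributions gives betweenness(A) = 5/2.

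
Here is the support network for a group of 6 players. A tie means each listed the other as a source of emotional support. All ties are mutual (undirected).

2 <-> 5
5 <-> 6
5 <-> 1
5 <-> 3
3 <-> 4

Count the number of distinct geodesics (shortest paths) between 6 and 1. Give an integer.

1

The shortest distance is 2, and the only length-2 path is 6–5–1. So there is exactly 1 shortest path.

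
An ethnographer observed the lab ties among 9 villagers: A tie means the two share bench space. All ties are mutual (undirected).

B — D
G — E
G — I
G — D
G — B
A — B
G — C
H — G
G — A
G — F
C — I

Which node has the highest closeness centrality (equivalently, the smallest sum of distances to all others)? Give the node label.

Farness (sum of distances to all others) for each node — A:14, B:13, C:14, D:14, E:15, F:15, G:8, H:15, I:14.
The smallest farness is 8, for G, so G has the highest closeness.

G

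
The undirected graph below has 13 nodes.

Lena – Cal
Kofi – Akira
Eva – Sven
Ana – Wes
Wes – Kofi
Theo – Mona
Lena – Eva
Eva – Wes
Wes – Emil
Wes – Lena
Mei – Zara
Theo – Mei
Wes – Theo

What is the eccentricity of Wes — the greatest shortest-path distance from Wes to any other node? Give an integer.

3

Distances from Wes: Akira:2, Ana:1, Cal:2, Emil:1, Eva:1, Kofi:1, Lena:1, Mei:2, Mona:2, Sven:2, Theo:1, Zara:3.
The largest is 3 (to Zara), so the eccentricity of Wes is 3.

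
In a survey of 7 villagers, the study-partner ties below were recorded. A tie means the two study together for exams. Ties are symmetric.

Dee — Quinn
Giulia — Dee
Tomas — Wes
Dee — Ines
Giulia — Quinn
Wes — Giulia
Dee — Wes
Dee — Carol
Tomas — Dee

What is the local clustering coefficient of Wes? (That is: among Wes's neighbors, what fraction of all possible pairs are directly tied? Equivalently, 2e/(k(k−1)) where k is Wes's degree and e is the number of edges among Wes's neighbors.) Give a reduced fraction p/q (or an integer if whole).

2/3

Wes's neighbors: Dee, Giulia, and Tomas (k = 3).
Possible neighbor pairs: C(3,2) = 3. Edges among them: Dee–Giulia, Dee–Tomas → e = 2.
Clustering(Wes) = 2/3.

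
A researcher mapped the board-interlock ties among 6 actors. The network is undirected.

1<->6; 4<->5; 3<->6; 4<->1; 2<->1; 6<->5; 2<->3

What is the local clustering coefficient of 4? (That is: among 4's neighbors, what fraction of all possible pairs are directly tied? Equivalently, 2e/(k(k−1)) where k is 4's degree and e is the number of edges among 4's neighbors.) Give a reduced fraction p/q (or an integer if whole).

4's neighbors: 1 and 5 (k = 2).
Possible neighbor pairs: C(2,2) = 1. Edges among them: none → e = 0.
Clustering(4) = 0/1.

0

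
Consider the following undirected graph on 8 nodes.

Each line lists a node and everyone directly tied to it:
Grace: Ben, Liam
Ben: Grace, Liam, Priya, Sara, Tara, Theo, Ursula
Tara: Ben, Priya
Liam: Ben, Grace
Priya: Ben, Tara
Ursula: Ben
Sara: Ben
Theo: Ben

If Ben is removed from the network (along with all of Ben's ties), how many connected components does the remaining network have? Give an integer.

5

Without Ben, the remaining ties split the others into: {Ursula}; {Grace, Liam}; {Priya, Tara}; {Theo}; {Sara}.
That's 5 separate components.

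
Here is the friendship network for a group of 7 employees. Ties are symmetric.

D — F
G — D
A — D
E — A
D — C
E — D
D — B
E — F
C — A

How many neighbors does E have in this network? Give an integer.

3

E is directly tied to A, D, and F. That is 3 neighbors, so the degree of E is 3.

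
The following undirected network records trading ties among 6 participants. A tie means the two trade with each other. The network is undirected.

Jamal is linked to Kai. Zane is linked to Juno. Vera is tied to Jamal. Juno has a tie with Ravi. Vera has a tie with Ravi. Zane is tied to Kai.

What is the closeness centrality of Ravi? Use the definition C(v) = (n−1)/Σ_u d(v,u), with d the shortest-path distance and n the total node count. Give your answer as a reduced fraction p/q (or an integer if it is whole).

5/9

Distances from Ravi: Jamal:2, Juno:1, Kai:3, Vera:1, Zane:2. Sum = 9.
n = 6, so closeness = 5/9.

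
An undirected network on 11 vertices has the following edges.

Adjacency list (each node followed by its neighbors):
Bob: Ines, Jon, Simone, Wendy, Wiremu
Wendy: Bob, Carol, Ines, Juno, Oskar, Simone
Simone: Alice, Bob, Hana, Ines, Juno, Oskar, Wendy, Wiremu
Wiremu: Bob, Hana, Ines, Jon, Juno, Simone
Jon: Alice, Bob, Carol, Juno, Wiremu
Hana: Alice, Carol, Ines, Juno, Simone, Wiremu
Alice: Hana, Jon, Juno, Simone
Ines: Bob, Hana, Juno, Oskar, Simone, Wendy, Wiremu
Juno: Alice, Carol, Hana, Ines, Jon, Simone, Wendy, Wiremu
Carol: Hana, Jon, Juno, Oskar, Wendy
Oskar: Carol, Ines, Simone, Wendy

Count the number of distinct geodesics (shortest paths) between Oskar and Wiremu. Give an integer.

2

The shortest distance is 2. The length-2 paths are: Oskar–Ines–Wiremu; Oskar–Simone–Wiremu.
That gives 2 distinct shortest paths.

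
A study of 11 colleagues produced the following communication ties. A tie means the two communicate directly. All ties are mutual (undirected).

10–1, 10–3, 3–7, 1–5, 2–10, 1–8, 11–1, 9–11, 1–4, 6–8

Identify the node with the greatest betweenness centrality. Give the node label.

1

Unnormalized betweenness of each node: 1:37, 2:0, 3:9, 4:0, 5:0, 6:0, 7:0, 8:9, 9:0, 10:23, 11:9.
1 has the largest value, 37, making it the main broker — the node through which the most shortest paths run.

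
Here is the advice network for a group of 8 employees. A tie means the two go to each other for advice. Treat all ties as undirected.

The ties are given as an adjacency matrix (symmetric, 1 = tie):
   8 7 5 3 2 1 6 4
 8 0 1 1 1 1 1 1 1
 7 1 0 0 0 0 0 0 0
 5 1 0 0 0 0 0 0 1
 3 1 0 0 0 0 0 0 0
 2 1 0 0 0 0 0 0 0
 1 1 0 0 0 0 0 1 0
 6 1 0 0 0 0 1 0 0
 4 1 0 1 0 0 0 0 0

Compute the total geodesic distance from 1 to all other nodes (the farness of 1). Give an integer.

Distances from 1: 2:2, 3:2, 4:2, 5:2, 6:1, 7:2, 8:1.
Sum = 2 + 2 + 2 + 2 + 1 + 2 + 1 = 12.

12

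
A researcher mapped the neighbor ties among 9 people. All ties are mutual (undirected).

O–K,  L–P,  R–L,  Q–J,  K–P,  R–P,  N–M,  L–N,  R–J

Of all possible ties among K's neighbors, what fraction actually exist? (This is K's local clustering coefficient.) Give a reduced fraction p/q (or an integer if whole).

0

K's neighbors: O and P (k = 2).
Possible neighbor pairs: C(2,2) = 1. Edges among them: none → e = 0.
Clustering(K) = 0/1.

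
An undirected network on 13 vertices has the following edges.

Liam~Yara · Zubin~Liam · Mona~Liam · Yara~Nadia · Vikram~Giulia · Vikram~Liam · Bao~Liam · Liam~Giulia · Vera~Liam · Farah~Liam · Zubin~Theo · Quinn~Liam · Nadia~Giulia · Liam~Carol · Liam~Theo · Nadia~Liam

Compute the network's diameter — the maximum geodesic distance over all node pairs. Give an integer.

Eccentricity of each node (its greatest distance to any other): Bao:2, Carol:2, Farah:2, Giulia:2, Liam:1, Mona:2, Nadia:2, Quinn:2, Theo:2, Vera:2, Vikram:2, Yara:2, Zubin:2.
The maximum eccentricity is 2, realized for instance by the pair Mona–Vera via Mona – Liam – Vera. So the diameter is 2.

2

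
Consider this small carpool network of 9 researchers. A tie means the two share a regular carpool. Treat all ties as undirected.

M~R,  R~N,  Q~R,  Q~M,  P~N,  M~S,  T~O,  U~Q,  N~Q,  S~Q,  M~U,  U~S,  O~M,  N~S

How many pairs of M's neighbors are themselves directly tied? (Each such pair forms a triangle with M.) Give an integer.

M's neighbors: O, Q, R, S, and U.
Neighbor pairs that are themselves tied: M–Q–R; M–Q–S; M–Q–U; M–S–U. Each forms one triangle with M, for 4 in total.

4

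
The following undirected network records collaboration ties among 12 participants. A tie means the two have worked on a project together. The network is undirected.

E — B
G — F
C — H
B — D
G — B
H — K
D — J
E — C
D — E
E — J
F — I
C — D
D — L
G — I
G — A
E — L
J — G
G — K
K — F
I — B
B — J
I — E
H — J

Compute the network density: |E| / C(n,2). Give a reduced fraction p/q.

There are 23 edges and 12 nodes, so the maximum possible is C(12,2) = 66.
Density = 23/66.

23/66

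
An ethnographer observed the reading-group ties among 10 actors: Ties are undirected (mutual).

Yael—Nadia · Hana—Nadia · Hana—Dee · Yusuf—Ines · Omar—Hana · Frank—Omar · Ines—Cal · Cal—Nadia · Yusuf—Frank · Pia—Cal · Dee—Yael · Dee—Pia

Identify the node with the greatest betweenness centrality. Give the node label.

Unnormalized betweenness of each node: Cal:10, Dee:5, Frank:7/2, Hana:19/2, Ines:6, Nadia:15/2, Omar:6, Pia:5/2, Yael:1/2, Yusuf:7/2.
Cal has the largest value, 10, making it the main broker — the node through which the most shortest paths run.

Cal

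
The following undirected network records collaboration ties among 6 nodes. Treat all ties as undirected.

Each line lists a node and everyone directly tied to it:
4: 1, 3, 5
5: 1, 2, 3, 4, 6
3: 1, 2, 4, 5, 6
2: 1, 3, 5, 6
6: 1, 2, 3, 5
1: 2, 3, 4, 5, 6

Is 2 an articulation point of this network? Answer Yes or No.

No

Even without 2, every remaining node can still reach every other (the residual graph is connected), so 2 is not a cut vertex.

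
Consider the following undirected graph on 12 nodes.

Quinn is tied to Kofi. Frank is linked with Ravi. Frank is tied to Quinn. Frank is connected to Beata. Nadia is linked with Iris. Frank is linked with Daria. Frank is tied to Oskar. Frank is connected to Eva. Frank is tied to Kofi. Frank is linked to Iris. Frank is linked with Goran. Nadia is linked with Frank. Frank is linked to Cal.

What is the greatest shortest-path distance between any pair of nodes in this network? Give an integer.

2

Eccentricity of each node (its greatest distance to any other): Beata:2, Cal:2, Daria:2, Eva:2, Frank:1, Goran:2, Iris:2, Kofi:2, Nadia:2, Oskar:2, Quinn:2, Ravi:2.
The maximum eccentricity is 2, realized for instance by the pair Iris–Daria via Iris – Frank – Daria. So the diameter is 2.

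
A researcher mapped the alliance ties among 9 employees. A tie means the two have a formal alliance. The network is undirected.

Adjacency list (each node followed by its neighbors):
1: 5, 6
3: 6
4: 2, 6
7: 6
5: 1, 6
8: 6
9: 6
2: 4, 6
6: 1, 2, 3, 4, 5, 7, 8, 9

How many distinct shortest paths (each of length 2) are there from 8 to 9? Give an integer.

1

The shortest distance is 2, and the only length-2 path is 8–6–9. So there is exactly 1 shortest path.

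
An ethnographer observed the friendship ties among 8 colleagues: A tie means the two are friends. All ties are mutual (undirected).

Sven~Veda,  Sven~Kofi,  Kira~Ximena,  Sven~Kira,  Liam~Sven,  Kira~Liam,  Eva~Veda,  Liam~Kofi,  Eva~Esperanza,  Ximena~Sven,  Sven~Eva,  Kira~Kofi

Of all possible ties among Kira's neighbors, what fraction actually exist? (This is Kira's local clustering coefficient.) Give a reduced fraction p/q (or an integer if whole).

Kira's neighbors: Kofi, Liam, Sven, and Ximena (k = 4).
Possible neighbor pairs: C(4,2) = 6. Edges among them: Kofi–Liam, Kofi–Sven, Liam–Sven, Sven–Ximena → e = 4.
Clustering(Kira) = 4/6 = 2/3.

2/3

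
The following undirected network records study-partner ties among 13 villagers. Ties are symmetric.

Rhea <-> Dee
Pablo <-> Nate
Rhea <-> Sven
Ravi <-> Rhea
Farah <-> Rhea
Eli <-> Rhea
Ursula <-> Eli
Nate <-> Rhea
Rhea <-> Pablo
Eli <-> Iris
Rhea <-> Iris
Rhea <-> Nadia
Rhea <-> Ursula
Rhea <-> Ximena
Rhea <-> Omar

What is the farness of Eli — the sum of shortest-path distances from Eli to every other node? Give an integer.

21

Distances from Eli: Dee:2, Farah:2, Iris:1, Nadia:2, Nate:2, Omar:2, Pablo:2, Ravi:2, Rhea:1, Sven:2, Ursula:1, Ximena:2.
Sum = 2 + 2 + 1 + 2 + 2 + 2 + 2 + 2 + 1 + 2 + 1 + 2 = 21.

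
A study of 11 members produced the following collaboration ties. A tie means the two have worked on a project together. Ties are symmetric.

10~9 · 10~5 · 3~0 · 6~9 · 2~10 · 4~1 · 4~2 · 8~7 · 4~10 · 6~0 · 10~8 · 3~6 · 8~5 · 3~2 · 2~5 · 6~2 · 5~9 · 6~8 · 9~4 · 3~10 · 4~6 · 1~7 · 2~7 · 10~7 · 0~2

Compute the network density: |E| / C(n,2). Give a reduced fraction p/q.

There are 25 edges and 11 nodes, so the maximum possible is C(11,2) = 55.
Density = 25/55 = 5/11.

5/11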